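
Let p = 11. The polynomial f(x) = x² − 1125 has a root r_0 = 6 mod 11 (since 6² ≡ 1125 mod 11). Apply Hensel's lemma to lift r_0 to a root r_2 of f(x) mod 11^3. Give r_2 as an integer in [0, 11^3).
r_2 = 1095 (mod 1331)

Hensel's recurrence: r_{i+1} = r_i − f(r_i)·(f′(r_i))^{-1} mod 11^{i+2}, with f′(x) = 2x. Iterate:
  r_0 = 6 (mod 11)
  r_1 = 6 (mod 121)
  r_2 = 1095 (mod 1331)
Final: r_2 = 1095, and one checks f(r_2) ≡ 0 mod 11^3.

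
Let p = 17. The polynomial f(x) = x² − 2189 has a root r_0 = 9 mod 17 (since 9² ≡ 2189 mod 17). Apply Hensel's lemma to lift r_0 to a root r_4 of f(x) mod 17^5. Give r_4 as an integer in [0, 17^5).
r_4 = 67142 (mod 1419857)

Hensel's recurrence: r_{i+1} = r_i − f(r_i)·(f′(r_i))^{-1} mod 17^{i+2}, with f′(x) = 2x. Iterate:
  r_0 = 9 (mod 17)
  r_1 = 94 (mod 289)
  r_2 = 3273 (mod 4913)
  r_3 = 67142 (mod 83521)
  r_4 = 67142 (mod 1419857)
Final: r_4 = 67142, and one checks f(r_4) ≡ 0 mod 17^5.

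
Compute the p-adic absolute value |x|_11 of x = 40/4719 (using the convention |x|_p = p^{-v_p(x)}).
|40/4719|_11 = 121

Step 1 — compute v_11(x) by factoring powers of 11 out of the numerator and denominator: v_11(40/4719) = -2. Step 2 — apply |x|_p = p^{-v_p(x)} = 11^{2} = 121.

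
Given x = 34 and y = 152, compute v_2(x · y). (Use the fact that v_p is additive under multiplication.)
v_2(5168) = 4

v_p(x) = 1 (factor: 34 = 2^1 · 17); v_p(y) = 3 (factor: 152 = 2^3 · 19). Additivity: v_p(xy) = v_p(x) + v_p(y) = 1 + 3 = 4. (Direct check: xy = 5168 = 2^4 · (323).)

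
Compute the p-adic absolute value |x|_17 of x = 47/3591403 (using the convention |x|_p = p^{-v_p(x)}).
|47/3591403|_17 = 83521

Step 1 — compute v_17(x) by factoring powers of 17 out of the numerator and denominator: v_17(47/3591403) = -4. Step 2 — apply |x|_p = p^{-v_p(x)} = 17^{4} = 83521.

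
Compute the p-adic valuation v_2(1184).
v_2(1184) = 5

v_2(n) is the largest exponent k such that 2^k divides n. Factor out: 1184 = 2^5 · 37. (Sign doesn't affect v_p.) So v_2(1184) = 5.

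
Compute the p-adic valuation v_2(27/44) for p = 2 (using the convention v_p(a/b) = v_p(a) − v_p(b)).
v_2(27/44) = -2

Factor powers of 2 from the numerator and denominator of the reduced fraction: 27 = 2^0 · 27 and 44 = 2^2 · 11. Apply v_p(a/b) = v_p(a) − v_p(b): v_2(27/44) = 0 − 2 = -2.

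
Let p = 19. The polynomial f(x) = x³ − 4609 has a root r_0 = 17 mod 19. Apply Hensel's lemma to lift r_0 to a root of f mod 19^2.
r_1 = 112 (mod 361)

Hensel: r_{i+1} = r_i − f(r_i)/f′(r_i) mod 19^{i+2}, where f′(x) = 3x². Iterate:
  r_0 = 17 (mod 19)
  r_1 = 112 (mod 361)
Final: r = 112 with f(r) ≡ 0 mod 19^2.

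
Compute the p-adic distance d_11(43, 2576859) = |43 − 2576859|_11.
d_11(43, 2576859) = 1/161051

Step 1 — x − y = 43 − 2576859 = -2576816. Step 2 — v_11(-2576816) = 5 (factor: -2576816 = −(11^5 · 16); the sign does not affect v_p). Step 3 — |x − y|_11 = 11^{-5} = 1/161051.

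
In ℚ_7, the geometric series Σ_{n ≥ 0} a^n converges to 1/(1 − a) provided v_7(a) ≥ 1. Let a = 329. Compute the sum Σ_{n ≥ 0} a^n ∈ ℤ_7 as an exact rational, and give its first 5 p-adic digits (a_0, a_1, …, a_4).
Σ a^n = 1/(1 − a) = -1/328;  first 5 digits = (1, 5, 3, 0, 4)

v_7(a) = 1 ≥ 1, so the series converges in ℤ_7 to 1/(1 − a) = 1/(1 − 329) = -1/328. Expand this rational in ℤ_7: compute digits iteratively via d_i = x_i mod 7, x_{i+1} = (x_i − d_i)/7. The first 5 digits are (1, 5, 3, 0, 4).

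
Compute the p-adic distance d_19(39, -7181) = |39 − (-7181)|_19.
d_19(39, -7181) = 1/361

Step 1 — x − y = 39 − (-7181) = 7220. Step 2 — v_19(7220) = 2 (factor: 7220 = (19^2 · 20); the sign does not affect v_p). Step 3 — |x − y|_19 = 19^{-2} = 1/361.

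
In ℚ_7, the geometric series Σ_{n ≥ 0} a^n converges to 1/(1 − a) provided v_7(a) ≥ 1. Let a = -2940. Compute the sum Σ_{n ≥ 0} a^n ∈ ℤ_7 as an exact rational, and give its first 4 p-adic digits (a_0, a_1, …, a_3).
Σ a^n = 1/(1 − a) = 1/2941;  first 4 digits = (1, 0, 3, 5)

v_7(a) = 2 ≥ 1, so the series converges in ℤ_7 to 1/(1 − a) = 1/(1 − (-2940)) = 1/2941. Expand this rational in ℤ_7: compute digits iteratively via d_i = x_i mod 7, x_{i+1} = (x_i − d_i)/7. The first 4 digits are (1, 0, 3, 5).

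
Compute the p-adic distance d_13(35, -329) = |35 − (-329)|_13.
d_13(35, -329) = 1/13

Step 1 — x − y = 35 − (-329) = 364. Step 2 — v_13(364) = 1 (factor: 364 = (13^1 · 28); the sign does not affect v_p). Step 3 — |x − y|_13 = 13^{-1} = 1/13.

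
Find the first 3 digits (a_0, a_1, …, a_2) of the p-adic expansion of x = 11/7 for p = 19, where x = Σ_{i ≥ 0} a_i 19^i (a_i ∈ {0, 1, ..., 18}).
(a_0, …, a_2) = (7, 16, 10)

v_19(11/7) = 0 (numerator and denominator both coprime to 19), so x ∈ ℤ_19^×. Compute digits iteratively via a_i = x_i mod 19, x_{i+1} = (x_i − a_i)/19, with x_0 = x:
  x_0 = 11/7;  a_0 = 7;  x_1 = (x_0 − 7)/19 = -2/7
  x_1 = -2/7;  a_1 = 16;  x_2 = (x_1 − 16)/19 = -6/7
  x_2 = -6/7;  a_2 = 10;  x_3 = (x_2 − 10)/19 = -4/7
Digits: (7, 16, 10).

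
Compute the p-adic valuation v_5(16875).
v_5(16875) = 4

v_5(n) is the largest exponent k such that 5^k divides n. Factor out: 16875 = 5^4 · 27. (Sign doesn't affect v_p.) So v_5(16875) = 4.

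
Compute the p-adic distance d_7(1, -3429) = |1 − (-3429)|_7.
d_7(1, -3429) = 1/343

Step 1 — x − y = 1 − (-3429) = 3430. Step 2 — v_7(3430) = 3 (factor: 3430 = (7^3 · 10); the sign does not affect v_p). Step 3 — |x − y|_7 = 7^{-3} = 1/343.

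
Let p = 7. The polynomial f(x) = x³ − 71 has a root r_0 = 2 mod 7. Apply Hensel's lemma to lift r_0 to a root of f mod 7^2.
r_1 = 44 (mod 49)

Hensel: r_{i+1} = r_i − f(r_i)/f′(r_i) mod 7^{i+2}, where f′(x) = 3x². Iterate:
  r_0 = 2 (mod 7)
  r_1 = 44 (mod 49)
Final: r = 44 with f(r) ≡ 0 mod 7^2.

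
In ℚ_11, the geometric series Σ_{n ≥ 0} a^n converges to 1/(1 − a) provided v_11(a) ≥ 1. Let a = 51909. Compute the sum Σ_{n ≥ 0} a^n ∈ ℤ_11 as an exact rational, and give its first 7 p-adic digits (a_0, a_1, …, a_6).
Σ a^n = 1/(1 − a) = -1/51908;  first 7 digits = (1, 0, 0, 6, 3, 0, 3)

v_11(a) = 3 ≥ 1, so the series converges in ℤ_11 to 1/(1 − a) = 1/(1 − 51909) = -1/51908. Expand this rational in ℤ_11: compute digits iteratively via d_i = x_i mod 11, x_{i+1} = (x_i − d_i)/11. The first 7 digits are (1, 0, 0, 6, 3, 0, 3).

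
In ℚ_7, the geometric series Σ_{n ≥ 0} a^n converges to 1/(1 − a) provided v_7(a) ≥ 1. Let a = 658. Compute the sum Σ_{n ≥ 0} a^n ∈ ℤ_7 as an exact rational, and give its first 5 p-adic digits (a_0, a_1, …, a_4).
Σ a^n = 1/(1 − a) = -1/657;  first 5 digits = (1, 3, 1, 3, 0)

v_7(a) = 1 ≥ 1, so the series converges in ℤ_7 to 1/(1 − a) = 1/(1 − 658) = -1/657. Expand this rational in ℤ_7: compute digits iteratively via d_i = x_i mod 7, x_{i+1} = (x_i − d_i)/7. The first 5 digits are (1, 3, 1, 3, 0).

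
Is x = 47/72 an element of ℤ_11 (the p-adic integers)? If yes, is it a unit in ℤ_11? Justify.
x ∈ ℤ_11^× (unit); v_11(x) = 0

ℤ_11 = {x ∈ ℚ_11 : v_11(x) ≥ 0} and ℤ_11^× = {x ∈ ℤ_11 : v_11(x) = 0}. Here v_11(47/72) = v_11(num) − v_11(den) = 0; compare against these criteria.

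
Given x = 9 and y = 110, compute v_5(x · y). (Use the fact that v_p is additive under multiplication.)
v_5(990) = 1

v_p(x) = 0 (factor: 9 = 5^0 · 9); v_p(y) = 1 (factor: 110 = 5^1 · 22). Additivity: v_p(xy) = v_p(x) + v_p(y) = 0 + 1 = 1. (Direct check: xy = 990 = 5^1 · (198).)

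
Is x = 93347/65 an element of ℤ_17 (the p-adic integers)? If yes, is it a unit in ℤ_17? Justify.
x ∈ ℤ_17 but not a unit; v_17(x) = 3 > 0

ℤ_17 = {x ∈ ℚ_17 : v_17(x) ≥ 0} and ℤ_17^× = {x ∈ ℤ_17 : v_17(x) = 0}. Here v_17(93347/65) = v_17(num) − v_17(den) = 3; compare against these criteria.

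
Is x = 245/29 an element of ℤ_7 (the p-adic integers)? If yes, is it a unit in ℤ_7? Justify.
x ∈ ℤ_7 but not a unit; v_7(x) = 2 > 0

ℤ_7 = {x ∈ ℚ_7 : v_7(x) ≥ 0} and ℤ_7^× = {x ∈ ℤ_7 : v_7(x) = 0}. Here v_7(245/29) = v_7(num) − v_7(den) = 2; compare against these criteria.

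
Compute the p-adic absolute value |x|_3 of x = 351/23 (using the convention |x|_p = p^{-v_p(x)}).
|351/23|_3 = 1/27

Step 1 — compute v_3(x) by factoring powers of 3 out of the numerator and denominator: v_3(351/23) = 3. Step 2 — apply |x|_p = p^{-v_p(x)} = 3^{-3} = 1/27.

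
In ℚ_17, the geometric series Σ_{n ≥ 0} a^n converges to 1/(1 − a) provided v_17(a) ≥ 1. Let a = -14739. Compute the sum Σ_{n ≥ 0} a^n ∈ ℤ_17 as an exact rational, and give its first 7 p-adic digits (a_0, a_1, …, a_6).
Σ a^n = 1/(1 − a) = 1/14740;  first 7 digits = (1, 0, 0, 14, 16, 16, 8)

v_17(a) = 3 ≥ 1, so the series converges in ℤ_17 to 1/(1 − a) = 1/(1 − (-14739)) = 1/14740. Expand this rational in ℤ_17: compute digits iteratively via d_i = x_i mod 17, x_{i+1} = (x_i − d_i)/17. The first 7 digits are (1, 0, 0, 14, 16, 16, 8).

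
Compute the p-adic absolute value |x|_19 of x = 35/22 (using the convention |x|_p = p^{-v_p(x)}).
|35/22|_19 = 1

Step 1 — compute v_19(x) by factoring powers of 19 out of the numerator and denominator: v_19(35/22) = 0. Step 2 — apply |x|_p = p^{-v_p(x)} = 19^{0} = 1.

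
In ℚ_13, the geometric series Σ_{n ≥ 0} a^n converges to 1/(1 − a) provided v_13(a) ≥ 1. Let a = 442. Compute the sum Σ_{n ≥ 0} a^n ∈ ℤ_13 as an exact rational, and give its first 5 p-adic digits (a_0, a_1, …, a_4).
Σ a^n = 1/(1 − a) = -1/441;  first 5 digits = (1, 8, 1, 3, 2)

v_13(a) = 1 ≥ 1, so the series converges in ℤ_13 to 1/(1 − a) = 1/(1 − 442) = -1/441. Expand this rational in ℤ_13: compute digits iteratively via d_i = x_i mod 13, x_{i+1} = (x_i − d_i)/13. The first 5 digits are (1, 8, 1, 3, 2).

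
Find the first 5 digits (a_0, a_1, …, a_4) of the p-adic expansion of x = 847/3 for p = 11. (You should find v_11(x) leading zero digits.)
(a_0, …, a_4) = (0, 0, 6, 7, 3)

v_11(847/3) = 2, so a_0 = ... = a_1 = 0. Factor out: x = 11^2 · u with u = 7/3 a unit in ℤ_11. Expand u iteratively via a_{v+i} = u_i mod 11, u_{i+1} = (u_i − a_{v+i})/11:
  u_0 = 7/3;  a_2 = 6;  u_1 = (u_0 − 6)/11 = -1/3
  u_1 = -1/3;  a_3 = 7;  u_2 = (u_1 − 7)/11 = -2/3
  u_2 = -2/3;  a_4 = 3;  u_3 = (u_2 − 3)/11 = -1/3
Digits: (0, 0, 6, 7, 3).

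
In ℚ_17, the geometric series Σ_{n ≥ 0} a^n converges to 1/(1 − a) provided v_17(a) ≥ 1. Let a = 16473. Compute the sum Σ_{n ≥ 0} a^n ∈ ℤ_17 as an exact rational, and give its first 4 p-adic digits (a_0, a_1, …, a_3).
Σ a^n = 1/(1 − a) = -1/16472;  first 4 digits = (1, 0, 6, 3)

v_17(a) = 2 ≥ 1, so the series converges in ℤ_17 to 1/(1 − a) = 1/(1 − 16473) = -1/16472. Expand this rational in ℤ_17: compute digits iteratively via d_i = x_i mod 17, x_{i+1} = (x_i − d_i)/17. The first 4 digits are (1, 0, 6, 3).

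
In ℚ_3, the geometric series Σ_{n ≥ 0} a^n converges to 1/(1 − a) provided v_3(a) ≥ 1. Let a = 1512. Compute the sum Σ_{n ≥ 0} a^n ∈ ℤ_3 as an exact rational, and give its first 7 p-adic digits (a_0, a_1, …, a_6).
Σ a^n = 1/(1 − a) = -1/1511;  first 7 digits = (1, 0, 0, 2, 0, 0, 0)

v_3(a) = 3 ≥ 1, so the series converges in ℤ_3 to 1/(1 − a) = 1/(1 − 1512) = -1/1511. Expand this rational in ℤ_3: compute digits iteratively via d_i = x_i mod 3, x_{i+1} = (x_i − d_i)/3. The first 7 digits are (1, 0, 0, 2, 0, 0, 0).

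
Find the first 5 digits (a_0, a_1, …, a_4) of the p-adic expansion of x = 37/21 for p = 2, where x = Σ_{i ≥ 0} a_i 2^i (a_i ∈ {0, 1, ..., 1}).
(a_0, …, a_4) = (1, 0, 0, 0, 1)

v_2(37/21) = 0 (numerator and denominator both coprime to 2), so x ∈ ℤ_2^×. Compute digits iteratively via a_i = x_i mod 2, x_{i+1} = (x_i − a_i)/2, with x_0 = x:
  x_0 = 37/21;  a_0 = 1;  x_1 = (x_0 − 1)/2 = 8/21
  x_1 = 8/21;  a_1 = 0;  x_2 = (x_1 − 0)/2 = 4/21
  x_2 = 4/21;  a_2 = 0;  x_3 = (x_2 − 0)/2 = 2/21
  x_3 = 2/21;  a_3 = 0;  x_4 = (x_3 − 0)/2 = 1/21
  x_4 = 1/21;  a_4 = 1;  x_5 = (x_4 − 1)/2 = -10/21
Digits: (1, 0, 0, 0, 1).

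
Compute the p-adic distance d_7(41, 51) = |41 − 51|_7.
d_7(41, 51) = 1

Step 1 — x − y = 41 − 51 = -10. Step 2 — v_7(-10) = 0 (factor: -10 = −(7^0 · 10); the sign does not affect v_p). Step 3 — |x − y|_7 = 7^{0} = 1.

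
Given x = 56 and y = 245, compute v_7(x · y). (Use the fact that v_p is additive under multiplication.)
v_7(13720) = 3

v_p(x) = 1 (factor: 56 = 7^1 · 8); v_p(y) = 2 (factor: 245 = 7^2 · 5). Additivity: v_p(xy) = v_p(x) + v_p(y) = 1 + 2 = 3. (Direct check: xy = 13720 = 7^3 · (40).)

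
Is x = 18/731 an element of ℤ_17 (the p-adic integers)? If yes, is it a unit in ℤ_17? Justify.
x ∉ ℤ_17 (v_17(x) = -1 < 0)

ℤ_17 = {x ∈ ℚ_17 : v_17(x) ≥ 0} and ℤ_17^× = {x ∈ ℤ_17 : v_17(x) = 0}. Here v_17(18/731) = v_17(num) − v_17(den) = -1; compare against these criteria.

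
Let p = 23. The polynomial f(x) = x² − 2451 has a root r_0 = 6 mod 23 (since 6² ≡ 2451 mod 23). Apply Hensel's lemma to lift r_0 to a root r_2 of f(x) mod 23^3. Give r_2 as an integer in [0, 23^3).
r_2 = 5894 (mod 12167)

Hensel's recurrence: r_{i+1} = r_i − f(r_i)·(f′(r_i))^{-1} mod 23^{i+2}, with f′(x) = 2x. Iterate:
  r_0 = 6 (mod 23)
  r_1 = 75 (mod 529)
  r_2 = 5894 (mod 12167)
Final: r_2 = 5894, and one checks f(r_2) ≡ 0 mod 23^3.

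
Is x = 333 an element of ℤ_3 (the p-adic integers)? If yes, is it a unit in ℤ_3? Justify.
x ∈ ℤ_3 but not a unit; v_3(x) = 2 > 0

ℤ_3 = {x ∈ ℚ_3 : v_3(x) ≥ 0} and ℤ_3^× = {x ∈ ℤ_3 : v_3(x) = 0}. Here v_3(333) = v_3(num) − v_3(den) = 2; compare against these criteria.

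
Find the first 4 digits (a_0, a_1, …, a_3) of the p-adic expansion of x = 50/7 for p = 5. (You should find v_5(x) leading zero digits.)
(a_0, …, a_3) = (0, 0, 1, 2)

v_5(50/7) = 2, so a_0 = ... = a_1 = 0. Factor out: x = 5^2 · u with u = 2/7 a unit in ℤ_5. Expand u iteratively via a_{v+i} = u_i mod 5, u_{i+1} = (u_i − a_{v+i})/5:
  u_0 = 2/7;  a_2 = 1;  u_1 = (u_0 − 1)/5 = -1/7
  u_1 = -1/7;  a_3 = 2;  u_2 = (u_1 − 2)/5 = -3/7
Digits: (0, 0, 1, 2).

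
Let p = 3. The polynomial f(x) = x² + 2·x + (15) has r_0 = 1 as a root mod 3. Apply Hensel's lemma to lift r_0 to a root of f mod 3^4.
r_3 = 37 (mod 81)

Hensel: r_{i+1} = r_i − f(r_i)·(f′(r_i))^{-1} mod 3^{i+2}, f′(x) = 2x + 2. Iterate:
  r_0 = 1 (mod 3)
  r_1 = 1 (mod 9)
  r_2 = 10 (mod 27)
  r_3 = 37 (mod 81)
Final: r = 37 satisfies f(r) ≡ 0 mod 3^4.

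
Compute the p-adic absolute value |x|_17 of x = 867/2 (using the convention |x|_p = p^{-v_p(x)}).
|867/2|_17 = 1/289

Step 1 — compute v_17(x) by factoring powers of 17 out of the numerator and denominator: v_17(867/2) = 2. Step 2 — apply |x|_p = p^{-v_p(x)} = 17^{-2} = 1/289.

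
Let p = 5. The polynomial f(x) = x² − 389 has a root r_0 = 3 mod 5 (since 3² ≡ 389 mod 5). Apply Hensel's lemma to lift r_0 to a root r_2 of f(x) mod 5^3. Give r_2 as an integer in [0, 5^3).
r_2 = 83 (mod 125)

Hensel's recurrence: r_{i+1} = r_i − f(r_i)·(f′(r_i))^{-1} mod 5^{i+2}, with f′(x) = 2x. Iterate:
  r_0 = 3 (mod 5)
  r_1 = 8 (mod 25)
  r_2 = 83 (mod 125)
Final: r_2 = 83, and one checks f(r_2) ≡ 0 mod 5^3.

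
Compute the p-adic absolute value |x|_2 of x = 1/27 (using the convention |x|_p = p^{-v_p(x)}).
|1/27|_2 = 1

Step 1 — compute v_2(x) by factoring powers of 2 out of the numerator and denominator: v_2(1/27) = 0. Step 2 — apply |x|_p = p^{-v_p(x)} = 2^{0} = 1.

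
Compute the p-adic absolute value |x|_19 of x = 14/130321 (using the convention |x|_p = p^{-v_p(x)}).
|14/130321|_19 = 130321

Step 1 — compute v_19(x) by factoring powers of 19 out of the numerator and denominator: v_19(14/130321) = -4. Step 2 — apply |x|_p = p^{-v_p(x)} = 19^{4} = 130321.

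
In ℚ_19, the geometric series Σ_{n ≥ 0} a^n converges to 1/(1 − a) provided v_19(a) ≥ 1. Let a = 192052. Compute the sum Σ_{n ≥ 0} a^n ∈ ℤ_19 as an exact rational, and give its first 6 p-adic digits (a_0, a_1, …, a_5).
Σ a^n = 1/(1 − a) = -1/192051;  first 6 digits = (1, 0, 0, 9, 1, 0)

v_19(a) = 3 ≥ 1, so the series converges in ℤ_19 to 1/(1 − a) = 1/(1 − 192052) = -1/192051. Expand this rational in ℤ_19: compute digits iteratively via d_i = x_i mod 19, x_{i+1} = (x_i − d_i)/19. The first 6 digits are (1, 0, 0, 9, 1, 0).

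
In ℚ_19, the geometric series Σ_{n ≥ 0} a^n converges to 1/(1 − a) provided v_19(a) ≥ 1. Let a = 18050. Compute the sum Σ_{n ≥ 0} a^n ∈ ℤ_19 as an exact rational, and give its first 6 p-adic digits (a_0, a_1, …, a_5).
Σ a^n = 1/(1 − a) = -1/18049;  first 6 digits = (1, 0, 12, 2, 11, 17)

v_19(a) = 2 ≥ 1, so the series converges in ℤ_19 to 1/(1 − a) = 1/(1 − 18050) = -1/18049. Expand this rational in ℤ_19: compute digits iteratively via d_i = x_i mod 19, x_{i+1} = (x_i − d_i)/19. The first 6 digits are (1, 0, 12, 2, 11, 17).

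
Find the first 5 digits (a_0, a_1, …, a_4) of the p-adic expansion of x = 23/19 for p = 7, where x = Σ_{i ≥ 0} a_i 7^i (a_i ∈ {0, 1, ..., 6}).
(a_0, …, a_4) = (6, 3, 5, 4, 3)

v_7(23/19) = 0 (numerator and denominator both coprime to 7), so x ∈ ℤ_7^×. Compute digits iteratively via a_i = x_i mod 7, x_{i+1} = (x_i − a_i)/7, with x_0 = x:
  x_0 = 23/19;  a_0 = 6;  x_1 = (x_0 − 6)/7 = -13/19
  x_1 = -13/19;  a_1 = 3;  x_2 = (x_1 − 3)/7 = -10/19
  x_2 = -10/19;  a_2 = 5;  x_3 = (x_2 − 5)/7 = -15/19
  x_3 = -15/19;  a_3 = 4;  x_4 = (x_3 − 4)/7 = -13/19
  x_4 = -13/19;  a_4 = 3;  x_5 = (x_4 − 3)/7 = -10/19
Digits: (6, 3, 5, 4, 3).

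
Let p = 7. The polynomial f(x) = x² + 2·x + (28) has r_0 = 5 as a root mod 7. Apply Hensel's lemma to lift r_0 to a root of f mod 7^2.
r_1 = 12 (mod 49)

Hensel: r_{i+1} = r_i − f(r_i)·(f′(r_i))^{-1} mod 7^{i+2}, f′(x) = 2x + 2. Iterate:
  r_0 = 5 (mod 7)
  r_1 = 12 (mod 49)
Final: r = 12 satisfies f(r) ≡ 0 mod 7^2.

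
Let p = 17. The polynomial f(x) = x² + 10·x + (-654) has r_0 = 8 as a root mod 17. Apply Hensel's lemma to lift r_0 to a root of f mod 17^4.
r_3 = 5363 (mod 83521)

Hensel: r_{i+1} = r_i − f(r_i)·(f′(r_i))^{-1} mod 17^{i+2}, f′(x) = 2x + 10. Iterate:
  r_0 = 8 (mod 17)
  r_1 = 161 (mod 289)
  r_2 = 450 (mod 4913)
  r_3 = 5363 (mod 83521)
Final: r = 5363 satisfies f(r) ≡ 0 mod 17^4.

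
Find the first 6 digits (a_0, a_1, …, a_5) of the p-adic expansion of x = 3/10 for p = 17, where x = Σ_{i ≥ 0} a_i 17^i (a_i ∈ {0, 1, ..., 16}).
(a_0, …, a_5) = (2, 5, 15, 11, 1, 5)

v_17(3/10) = 0 (numerator and denominator both coprime to 17), so x ∈ ℤ_17^×. Compute digits iteratively via a_i = x_i mod 17, x_{i+1} = (x_i − a_i)/17, with x_0 = x:
  x_0 = 3/10;  a_0 = 2;  x_1 = (x_0 − 2)/17 = -1/10
  x_1 = -1/10;  a_1 = 5;  x_2 = (x_1 − 5)/17 = -3/10
  x_2 = -3/10;  a_2 = 15;  x_3 = (x_2 − 15)/17 = -9/10
  x_3 = -9/10;  a_3 = 11;  x_4 = (x_3 − 11)/17 = -7/10
  x_4 = -7/10;  a_4 = 1;  x_5 = (x_4 − 1)/17 = -1/10
  x_5 = -1/10;  a_5 = 5;  x_6 = (x_5 − 5)/17 = -3/10
Digits: (2, 5, 15, 11, 1, 5).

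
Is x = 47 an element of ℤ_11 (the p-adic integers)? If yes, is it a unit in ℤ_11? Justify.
x ∈ ℤ_11^× (unit); v_11(x) = 0

ℤ_11 = {x ∈ ℚ_11 : v_11(x) ≥ 0} and ℤ_11^× = {x ∈ ℤ_11 : v_11(x) = 0}. Here v_11(47) = v_11(num) − v_11(den) = 0; compare against these criteria.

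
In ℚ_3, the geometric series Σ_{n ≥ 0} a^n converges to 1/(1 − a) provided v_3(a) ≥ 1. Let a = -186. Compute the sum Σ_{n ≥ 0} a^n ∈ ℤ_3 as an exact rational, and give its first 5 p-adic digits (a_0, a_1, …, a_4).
Σ a^n = 1/(1 − a) = 1/187;  first 5 digits = (1, 1, 1, 0, 0)

v_3(a) = 1 ≥ 1, so the series converges in ℤ_3 to 1/(1 − a) = 1/(1 − (-186)) = 1/187. Expand this rational in ℤ_3: compute digits iteratively via d_i = x_i mod 3, x_{i+1} = (x_i − d_i)/3. The first 5 digits are (1, 1, 1, 0, 0).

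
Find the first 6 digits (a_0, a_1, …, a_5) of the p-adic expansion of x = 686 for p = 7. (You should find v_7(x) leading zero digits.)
(a_0, …, a_5) = (0, 0, 0, 2, 0, 0)

v_7(686) = 3, so a_0 = ... = a_2 = 0. Factor out: x = 7^3 · u with u = 2 a unit in ℤ_7. Expand u iteratively via a_{v+i} = u_i mod 7, u_{i+1} = (u_i − a_{v+i})/7:
  u_0 = 2;  a_3 = 2;  u_1 = (u_0 − 2)/7 = 0
  u_1 = 0;  a_4 = 0;  u_2 = (u_1 − 0)/7 = 0
  u_2 = 0;  a_5 = 0;  u_3 = (u_2 − 0)/7 = 0
Digits: (0, 0, 0, 2, 0, 0).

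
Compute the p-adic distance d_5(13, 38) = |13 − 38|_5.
d_5(13, 38) = 1/25

Step 1 — x − y = 13 − 38 = -25. Step 2 — v_5(-25) = 2 (factor: -25 = −(5^2 · 1); the sign does not affect v_p). Step 3 — |x − y|_5 = 5^{-2} = 1/25.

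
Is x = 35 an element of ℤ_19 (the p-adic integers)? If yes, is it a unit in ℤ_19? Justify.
x ∈ ℤ_19^× (unit); v_19(x) = 0

ℤ_19 = {x ∈ ℚ_19 : v_19(x) ≥ 0} and ℤ_19^× = {x ∈ ℤ_19 : v_19(x) = 0}. Here v_19(35) = v_19(num) − v_19(den) = 0; compare against these criteria.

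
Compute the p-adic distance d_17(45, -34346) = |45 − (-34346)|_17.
d_17(45, -34346) = 1/4913

Step 1 — x − y = 45 − (-34346) = 34391. Step 2 — v_17(34391) = 3 (factor: 34391 = (17^3 · 7); the sign does not affect v_p). Step 3 — |x − y|_17 = 17^{-3} = 1/4913.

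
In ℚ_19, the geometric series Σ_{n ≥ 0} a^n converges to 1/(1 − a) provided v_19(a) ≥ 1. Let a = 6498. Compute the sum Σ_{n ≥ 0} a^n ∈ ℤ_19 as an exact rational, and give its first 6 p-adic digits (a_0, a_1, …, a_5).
Σ a^n = 1/(1 − a) = -1/6497;  first 6 digits = (1, 0, 18, 0, 1, 17)

v_19(a) = 2 ≥ 1, so the series converges in ℤ_19 to 1/(1 − a) = 1/(1 − 6498) = -1/6497. Expand this rational in ℤ_19: compute digits iteratively via d_i = x_i mod 19, x_{i+1} = (x_i − d_i)/19. The first 6 digits are (1, 0, 18, 0, 1, 17).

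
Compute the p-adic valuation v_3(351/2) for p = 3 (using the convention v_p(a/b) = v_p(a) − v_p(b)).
v_3(351/2) = 3

Factor powers of 3 from the numerator and denominator of the reduced fraction: 351 = 3^3 · 13 and 2 = 3^0 · 2. Apply v_p(a/b) = v_p(a) − v_p(b): v_3(351/2) = 3 − 0 = 3.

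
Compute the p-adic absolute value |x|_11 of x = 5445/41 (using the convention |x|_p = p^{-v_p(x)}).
|5445/41|_11 = 1/121

Step 1 — compute v_11(x) by factoring powers of 11 out of the numerator and denominator: v_11(5445/41) = 2. Step 2 — apply |x|_p = p^{-v_p(x)} = 11^{-2} = 1/121.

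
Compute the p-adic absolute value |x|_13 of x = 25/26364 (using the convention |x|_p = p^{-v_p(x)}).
|25/26364|_13 = 2197

Step 1 — compute v_13(x) by factoring powers of 13 out of the numerator and denominator: v_13(25/26364) = -3. Step 2 — apply |x|_p = p^{-v_p(x)} = 13^{3} = 2197.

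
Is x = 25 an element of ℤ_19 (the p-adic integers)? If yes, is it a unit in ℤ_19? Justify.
x ∈ ℤ_19^× (unit); v_19(x) = 0

ℤ_19 = {x ∈ ℚ_19 : v_19(x) ≥ 0} and ℤ_19^× = {x ∈ ℤ_19 : v_19(x) = 0}. Here v_19(25) = v_19(num) − v_19(den) = 0; compare against these criteria.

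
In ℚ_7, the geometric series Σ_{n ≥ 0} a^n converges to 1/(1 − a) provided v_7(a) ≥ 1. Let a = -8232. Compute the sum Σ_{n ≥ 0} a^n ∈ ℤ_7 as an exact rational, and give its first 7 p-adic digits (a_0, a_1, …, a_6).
Σ a^n = 1/(1 − a) = 1/8233;  first 7 digits = (1, 0, 0, 4, 3, 6, 1)

v_7(a) = 3 ≥ 1, so the series converges in ℤ_7 to 1/(1 − a) = 1/(1 − (-8232)) = 1/8233. Expand this rational in ℤ_7: compute digits iteratively via d_i = x_i mod 7, x_{i+1} = (x_i − d_i)/7. The first 7 digits are (1, 0, 0, 4, 3, 6, 1).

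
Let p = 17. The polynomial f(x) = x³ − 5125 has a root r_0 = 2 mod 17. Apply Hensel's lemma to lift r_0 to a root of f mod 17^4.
r_3 = 2331 (mod 83521)

Hensel: r_{i+1} = r_i − f(r_i)/f′(r_i) mod 17^{i+2}, where f′(x) = 3x². Iterate:
  r_0 = 2 (mod 17)
  r_1 = 19 (mod 289)
  r_2 = 2331 (mod 4913)
  r_3 = 2331 (mod 83521)
Final: r = 2331 with f(r) ≡ 0 mod 17^4.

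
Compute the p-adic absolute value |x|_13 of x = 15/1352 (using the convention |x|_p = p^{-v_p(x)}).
|15/1352|_13 = 169

Step 1 — compute v_13(x) by factoring powers of 13 out of the numerator and denominator: v_13(15/1352) = -2. Step 2 — apply |x|_p = p^{-v_p(x)} = 13^{2} = 169.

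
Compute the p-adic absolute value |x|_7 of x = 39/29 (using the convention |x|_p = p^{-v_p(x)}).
|39/29|_7 = 1

Step 1 — compute v_7(x) by factoring powers of 7 out of the numerator and denominator: v_7(39/29) = 0. Step 2 — apply |x|_p = p^{-v_p(x)} = 7^{0} = 1.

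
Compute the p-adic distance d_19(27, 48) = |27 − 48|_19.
d_19(27, 48) = 1

Step 1 — x − y = 27 − 48 = -21. Step 2 — v_19(-21) = 0 (factor: -21 = −(19^0 · 21); the sign does not affect v_p). Step 3 — |x − y|_19 = 19^{0} = 1.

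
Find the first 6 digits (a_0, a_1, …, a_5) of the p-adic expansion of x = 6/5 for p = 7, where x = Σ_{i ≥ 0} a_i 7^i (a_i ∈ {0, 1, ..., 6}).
(a_0, …, a_5) = (4, 1, 4, 5, 2, 1)

v_7(6/5) = 0 (numerator and denominator both coprime to 7), so x ∈ ℤ_7^×. Compute digits iteratively via a_i = x_i mod 7, x_{i+1} = (x_i − a_i)/7, with x_0 = x:
  x_0 = 6/5;  a_0 = 4;  x_1 = (x_0 − 4)/7 = -2/5
  x_1 = -2/5;  a_1 = 1;  x_2 = (x_1 − 1)/7 = -1/5
  x_2 = -1/5;  a_2 = 4;  x_3 = (x_2 − 4)/7 = -3/5
  x_3 = -3/5;  a_3 = 5;  x_4 = (x_3 − 5)/7 = -4/5
  x_4 = -4/5;  a_4 = 2;  x_5 = (x_4 − 2)/7 = -2/5
  x_5 = -2/5;  a_5 = 1;  x_6 = (x_5 − 1)/7 = -1/5
Digits: (4, 1, 4, 5, 2, 1).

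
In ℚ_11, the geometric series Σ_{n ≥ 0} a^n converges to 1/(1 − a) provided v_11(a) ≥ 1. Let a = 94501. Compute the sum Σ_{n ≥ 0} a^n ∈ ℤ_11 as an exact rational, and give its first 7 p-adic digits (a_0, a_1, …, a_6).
Σ a^n = 1/(1 − a) = -1/94500;  first 7 digits = (1, 0, 0, 5, 6, 0, 3)

v_11(a) = 3 ≥ 1, so the series converges in ℤ_11 to 1/(1 − a) = 1/(1 − 94501) = -1/94500. Expand this rational in ℤ_11: compute digits iteratively via d_i = x_i mod 11, x_{i+1} = (x_i − d_i)/11. The first 7 digits are (1, 0, 0, 5, 6, 0, 3).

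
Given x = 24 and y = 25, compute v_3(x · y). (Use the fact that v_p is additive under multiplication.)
v_3(600) = 1

v_p(x) = 1 (factor: 24 = 3^1 · 8); v_p(y) = 0 (factor: 25 = 3^0 · 25). Additivity: v_p(xy) = v_p(x) + v_p(y) = 1 + 0 = 1. (Direct check: xy = 600 = 3^1 · (200).)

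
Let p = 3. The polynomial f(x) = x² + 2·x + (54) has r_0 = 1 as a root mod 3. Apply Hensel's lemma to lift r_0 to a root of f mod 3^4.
r_3 = 25 (mod 81)

Hensel: r_{i+1} = r_i − f(r_i)·(f′(r_i))^{-1} mod 3^{i+2}, f′(x) = 2x + 2. Iterate:
  r_0 = 1 (mod 3)
  r_1 = 7 (mod 9)
  r_2 = 25 (mod 27)
  r_3 = 25 (mod 81)
Final: r = 25 satisfies f(r) ≡ 0 mod 3^4.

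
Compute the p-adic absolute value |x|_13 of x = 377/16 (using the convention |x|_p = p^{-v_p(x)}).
|377/16|_13 = 1/13

Step 1 — compute v_13(x) by factoring powers of 13 out of the numerator and denominator: v_13(377/16) = 1. Step 2 — apply |x|_p = p^{-v_p(x)} = 13^{-1} = 1/13.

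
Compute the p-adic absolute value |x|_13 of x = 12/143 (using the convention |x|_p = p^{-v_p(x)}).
|12/143|_13 = 13

Step 1 — compute v_13(x) by factoring powers of 13 out of the numerator and denominator: v_13(12/143) = -1. Step 2 — apply |x|_p = p^{-v_p(x)} = 13^{1} = 13.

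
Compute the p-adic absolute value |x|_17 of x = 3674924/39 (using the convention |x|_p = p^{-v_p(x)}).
|3674924/39|_17 = 1/83521

Step 1 — compute v_17(x) by factoring powers of 17 out of the numerator and denominator: v_17(3674924/39) = 4. Step 2 — apply |x|_p = p^{-v_p(x)} = 17^{-4} = 1/83521.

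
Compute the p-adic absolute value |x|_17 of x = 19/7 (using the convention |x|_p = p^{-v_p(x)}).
|19/7|_17 = 1

Step 1 — compute v_17(x) by factoring powers of 17 out of the numerator and denominator: v_17(19/7) = 0. Step 2 — apply |x|_p = p^{-v_p(x)} = 17^{0} = 1.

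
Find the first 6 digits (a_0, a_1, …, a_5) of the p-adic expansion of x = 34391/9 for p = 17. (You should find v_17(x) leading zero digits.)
(a_0, …, a_5) = (0, 0, 0, 14, 3, 13)

v_17(34391/9) = 3, so a_0 = ... = a_2 = 0. Factor out: x = 17^3 · u with u = 7/9 a unit in ℤ_17. Expand u iteratively via a_{v+i} = u_i mod 17, u_{i+1} = (u_i − a_{v+i})/17:
  u_0 = 7/9;  a_3 = 14;  u_1 = (u_0 − 14)/17 = -7/9
  u_1 = -7/9;  a_4 = 3;  u_2 = (u_1 − 3)/17 = -2/9
  u_2 = -2/9;  a_5 = 13;  u_3 = (u_2 − 13)/17 = -7/9
Digits: (0, 0, 0, 14, 3, 13).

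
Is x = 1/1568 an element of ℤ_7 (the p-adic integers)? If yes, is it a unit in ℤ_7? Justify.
x ∉ ℤ_7 (v_7(x) = -2 < 0)

ℤ_7 = {x ∈ ℚ_7 : v_7(x) ≥ 0} and ℤ_7^× = {x ∈ ℤ_7 : v_7(x) = 0}. Here v_7(1/1568) = v_7(num) − v_7(den) = -2; compare against these criteria.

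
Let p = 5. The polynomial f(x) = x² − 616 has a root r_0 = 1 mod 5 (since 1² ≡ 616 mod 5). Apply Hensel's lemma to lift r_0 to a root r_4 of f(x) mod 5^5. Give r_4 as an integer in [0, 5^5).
r_4 = 1796 (mod 3125)

Hensel's recurrence: r_{i+1} = r_i − f(r_i)·(f′(r_i))^{-1} mod 5^{i+2}, with f′(x) = 2x. Iterate:
  r_0 = 1 (mod 5)
  r_1 = 21 (mod 25)
  r_2 = 46 (mod 125)
  r_3 = 546 (mod 625)
  r_4 = 1796 (mod 3125)
Final: r_4 = 1796, and one checks f(r_4) ≡ 0 mod 5^5.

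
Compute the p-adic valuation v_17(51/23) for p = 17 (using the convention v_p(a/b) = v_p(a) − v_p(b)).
v_17(51/23) = 1

Factor powers of 17 from the numerator and denominator of the reduced fraction: 51 = 17^1 · 3 and 23 = 17^0 · 23. Apply v_p(a/b) = v_p(a) − v_p(b): v_17(51/23) = 1 − 0 = 1.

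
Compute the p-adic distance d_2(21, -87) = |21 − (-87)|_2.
d_2(21, -87) = 1/4

Step 1 — x − y = 21 − (-87) = 108. Step 2 — v_2(108) = 2 (factor: 108 = (2^2 · 27); the sign does not affect v_p). Step 3 — |x − y|_2 = 2^{-2} = 1/4.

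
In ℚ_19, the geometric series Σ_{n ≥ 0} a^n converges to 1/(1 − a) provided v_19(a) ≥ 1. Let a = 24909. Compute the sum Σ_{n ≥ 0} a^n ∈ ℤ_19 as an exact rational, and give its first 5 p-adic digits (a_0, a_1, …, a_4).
Σ a^n = 1/(1 − a) = -1/24908;  first 5 digits = (1, 0, 12, 3, 11)

v_19(a) = 2 ≥ 1, so the series converges in ℤ_19 to 1/(1 − a) = 1/(1 − 24909) = -1/24908. Expand this rational in ℤ_19: compute digits iteratively via d_i = x_i mod 19, x_{i+1} = (x_i − d_i)/19. The first 5 digits are (1, 0, 12, 3, 11).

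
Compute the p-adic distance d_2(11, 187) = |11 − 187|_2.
d_2(11, 187) = 1/16

Step 1 — x − y = 11 − 187 = -176. Step 2 — v_2(-176) = 4 (factor: -176 = −(2^4 · 11); the sign does not affect v_p). Step 3 — |x − y|_2 = 2^{-4} = 1/16.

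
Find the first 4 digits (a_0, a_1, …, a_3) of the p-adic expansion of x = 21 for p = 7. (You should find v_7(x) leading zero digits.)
(a_0, …, a_3) = (0, 3, 0, 0)

v_7(21) = 1, so a_0 = ... = a_0 = 0. Factor out: x = 7^1 · u with u = 3 a unit in ℤ_7. Expand u iteratively via a_{v+i} = u_i mod 7, u_{i+1} = (u_i − a_{v+i})/7:
  u_0 = 3;  a_1 = 3;  u_1 = (u_0 − 3)/7 = 0
  u_1 = 0;  a_2 = 0;  u_2 = (u_1 − 0)/7 = 0
  u_2 = 0;  a_3 = 0;  u_3 = (u_2 − 0)/7 = 0
Digits: (0, 3, 0, 0).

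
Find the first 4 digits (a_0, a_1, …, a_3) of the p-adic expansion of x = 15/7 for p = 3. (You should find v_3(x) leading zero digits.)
(a_0, …, a_3) = (0, 2, 0, 2)

v_3(15/7) = 1, so a_0 = ... = a_0 = 0. Factor out: x = 3^1 · u with u = 5/7 a unit in ℤ_3. Expand u iteratively via a_{v+i} = u_i mod 3, u_{i+1} = (u_i − a_{v+i})/3:
  u_0 = 5/7;  a_1 = 2;  u_1 = (u_0 − 2)/3 = -3/7
  u_1 = -3/7;  a_2 = 0;  u_2 = (u_1 − 0)/3 = -1/7
  u_2 = -1/7;  a_3 = 2;  u_3 = (u_2 − 2)/3 = -5/7
Digits: (0, 2, 0, 2).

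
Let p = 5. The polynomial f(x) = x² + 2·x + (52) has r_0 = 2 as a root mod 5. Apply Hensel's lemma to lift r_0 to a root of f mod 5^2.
r_1 = 17 (mod 25)

Hensel: r_{i+1} = r_i − f(r_i)·(f′(r_i))^{-1} mod 5^{i+2}, f′(x) = 2x + 2. Iterate:
  r_0 = 2 (mod 5)
  r_1 = 17 (mod 25)
Final: r = 17 satisfies f(r) ≡ 0 mod 5^2.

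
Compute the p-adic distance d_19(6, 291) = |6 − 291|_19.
d_19(6, 291) = 1/19

Step 1 — x − y = 6 − 291 = -285. Step 2 — v_19(-285) = 1 (factor: -285 = −(19^1 · 15); the sign does not affect v_p). Step 3 — |x − y|_19 = 19^{-1} = 1/19.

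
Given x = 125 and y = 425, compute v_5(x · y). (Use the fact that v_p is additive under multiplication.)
v_5(53125) = 5

v_p(x) = 3 (factor: 125 = 5^3 · 1); v_p(y) = 2 (factor: 425 = 5^2 · 17). Additivity: v_p(xy) = v_p(x) + v_p(y) = 3 + 2 = 5. (Direct check: xy = 53125 = 5^5 · (17).)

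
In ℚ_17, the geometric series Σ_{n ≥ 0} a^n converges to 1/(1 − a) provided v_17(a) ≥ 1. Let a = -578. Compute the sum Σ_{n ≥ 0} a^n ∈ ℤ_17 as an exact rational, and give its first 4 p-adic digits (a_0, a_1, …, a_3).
Σ a^n = 1/(1 − a) = 1/579;  first 4 digits = (1, 0, 15, 16)

v_17(a) = 2 ≥ 1, so the series converges in ℤ_17 to 1/(1 − a) = 1/(1 − (-578)) = 1/579. Expand this rational in ℤ_17: compute digits iteratively via d_i = x_i mod 17, x_{i+1} = (x_i − d_i)/17. The first 4 digits are (1, 0, 15, 16).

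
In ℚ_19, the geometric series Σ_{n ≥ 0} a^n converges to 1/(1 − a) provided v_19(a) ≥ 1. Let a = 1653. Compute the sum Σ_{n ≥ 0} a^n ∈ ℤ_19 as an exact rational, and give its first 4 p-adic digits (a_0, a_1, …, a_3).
Σ a^n = 1/(1 − a) = -1/1652;  first 4 digits = (1, 11, 11, 0)

v_19(a) = 1 ≥ 1, so the series converges in ℤ_19 to 1/(1 − a) = 1/(1 − 1653) = -1/1652. Expand this rational in ℤ_19: compute digits iteratively via d_i = x_i mod 19, x_{i+1} = (x_i − d_i)/19. The first 4 digits are (1, 11, 11, 0).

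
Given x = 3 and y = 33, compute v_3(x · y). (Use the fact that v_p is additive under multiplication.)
v_3(99) = 2

v_p(x) = 1 (factor: 3 = 3^1 · 1); v_p(y) = 1 (factor: 33 = 3^1 · 11). Additivity: v_p(xy) = v_p(x) + v_p(y) = 1 + 1 = 2. (Direct check: xy = 99 = 3^2 · (11).)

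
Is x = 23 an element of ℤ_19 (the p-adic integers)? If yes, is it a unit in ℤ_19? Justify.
x ∈ ℤ_19^× (unit); v_19(x) = 0

ℤ_19 = {x ∈ ℚ_19 : v_19(x) ≥ 0} and ℤ_19^× = {x ∈ ℤ_19 : v_19(x) = 0}. Here v_19(23) = v_19(num) − v_19(den) = 0; compare against these criteria.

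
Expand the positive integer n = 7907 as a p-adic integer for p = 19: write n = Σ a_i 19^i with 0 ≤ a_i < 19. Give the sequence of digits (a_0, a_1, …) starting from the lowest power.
(a_0, a_1, …) = (3, 17, 2, 1)

Repeated division by 19 gives the digits low-to-high: 7907 = 3 + 17·19^1 + 2·19^2 + 1·19^3. Digit sequence: (3, 17, 2, 1).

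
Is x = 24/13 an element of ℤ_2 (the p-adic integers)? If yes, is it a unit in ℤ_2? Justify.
x ∈ ℤ_2 but not a unit; v_2(x) = 3 > 0

ℤ_2 = {x ∈ ℚ_2 : v_2(x) ≥ 0} and ℤ_2^× = {x ∈ ℤ_2 : v_2(x) = 0}. Here v_2(24/13) = v_2(num) − v_2(den) = 3; compare against these criteria.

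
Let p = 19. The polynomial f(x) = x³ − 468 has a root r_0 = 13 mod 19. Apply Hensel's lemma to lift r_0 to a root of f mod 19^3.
r_2 = 6739 (mod 6859)

Hensel: r_{i+1} = r_i − f(r_i)/f′(r_i) mod 19^{i+2}, where f′(x) = 3x². Iterate:
  r_0 = 13 (mod 19)
  r_1 = 241 (mod 361)
  r_2 = 6739 (mod 6859)
Final: r = 6739 with f(r) ≡ 0 mod 19^3.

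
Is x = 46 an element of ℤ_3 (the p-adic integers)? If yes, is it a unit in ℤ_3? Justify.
x ∈ ℤ_3^× (unit); v_3(x) = 0

ℤ_3 = {x ∈ ℚ_3 : v_3(x) ≥ 0} and ℤ_3^× = {x ∈ ℤ_3 : v_3(x) = 0}. Here v_3(46) = v_3(num) − v_3(den) = 0; compare against these criteria.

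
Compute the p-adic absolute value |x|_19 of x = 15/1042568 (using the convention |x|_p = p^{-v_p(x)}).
|15/1042568|_19 = 130321

Step 1 — compute v_19(x) by factoring powers of 19 out of the numerator and denominator: v_19(15/1042568) = -4. Step 2 — apply |x|_p = p^{-v_p(x)} = 19^{4} = 130321.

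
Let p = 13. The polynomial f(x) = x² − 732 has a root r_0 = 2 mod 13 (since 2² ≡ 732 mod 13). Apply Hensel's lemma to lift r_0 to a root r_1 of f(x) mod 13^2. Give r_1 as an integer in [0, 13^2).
r_1 = 15 (mod 169)

Hensel's recurrence: r_{i+1} = r_i − f(r_i)·(f′(r_i))^{-1} mod 13^{i+2}, with f′(x) = 2x. Iterate:
  r_0 = 2 (mod 13)
  r_1 = 15 (mod 169)
Final: r_1 = 15, and one checks f(r_1) ≡ 0 mod 13^2.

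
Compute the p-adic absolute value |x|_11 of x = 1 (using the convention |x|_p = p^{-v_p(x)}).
|1|_11 = 1

Step 1 — compute v_11(x) by factoring powers of 11 out of the numerator and denominator: v_11(1) = 0. Step 2 — apply |x|_p = p^{-v_p(x)} = 11^{0} = 1.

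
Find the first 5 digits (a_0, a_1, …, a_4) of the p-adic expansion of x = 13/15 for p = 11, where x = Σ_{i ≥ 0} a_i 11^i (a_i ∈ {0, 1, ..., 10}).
(a_0, …, a_4) = (6, 1, 5, 1, 5)

v_11(13/15) = 0 (numerator and denominator both coprime to 11), so x ∈ ℤ_11^×. Compute digits iteratively via a_i = x_i mod 11, x_{i+1} = (x_i − a_i)/11, with x_0 = x:
  x_0 = 13/15;  a_0 = 6;  x_1 = (x_0 − 6)/11 = -7/15
  x_1 = -7/15;  a_1 = 1;  x_2 = (x_1 − 1)/11 = -2/15
  x_2 = -2/15;  a_2 = 5;  x_3 = (x_2 − 5)/11 = -7/15
  x_3 = -7/15;  a_3 = 1;  x_4 = (x_3 − 1)/11 = -2/15
  x_4 = -2/15;  a_4 = 5;  x_5 = (x_4 − 5)/11 = -7/15
Digits: (6, 1, 5, 1, 5).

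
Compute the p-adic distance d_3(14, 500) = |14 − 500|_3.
d_3(14, 500) = 1/243

Step 1 — x − y = 14 − 500 = -486. Step 2 — v_3(-486) = 5 (factor: -486 = −(3^5 · 2); the sign does not affect v_p). Step 3 — |x − y|_3 = 3^{-5} = 1/243.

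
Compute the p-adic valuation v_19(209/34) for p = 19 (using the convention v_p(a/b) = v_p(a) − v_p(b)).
v_19(209/34) = 1

Factor powers of 19 from the numerator and denominator of the reduced fraction: 209 = 19^1 · 11 and 34 = 19^0 · 34. Apply v_p(a/b) = v_p(a) − v_p(b): v_19(209/34) = 1 − 0 = 1.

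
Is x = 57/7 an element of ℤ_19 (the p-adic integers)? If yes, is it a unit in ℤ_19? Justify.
x ∈ ℤ_19 but not a unit; v_19(x) = 1 > 0

ℤ_19 = {x ∈ ℚ_19 : v_19(x) ≥ 0} and ℤ_19^× = {x ∈ ℤ_19 : v_19(x) = 0}. Here v_19(57/7) = v_19(num) − v_19(den) = 1; compare against these criteria.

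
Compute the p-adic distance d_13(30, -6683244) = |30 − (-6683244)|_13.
d_13(30, -6683244) = 1/371293

Step 1 — x − y = 30 − (-6683244) = 6683274. Step 2 — v_13(6683274) = 5 (factor: 6683274 = (13^5 · 18); the sign does not affect v_p). Step 3 — |x − y|_13 = 13^{-5} = 1/371293.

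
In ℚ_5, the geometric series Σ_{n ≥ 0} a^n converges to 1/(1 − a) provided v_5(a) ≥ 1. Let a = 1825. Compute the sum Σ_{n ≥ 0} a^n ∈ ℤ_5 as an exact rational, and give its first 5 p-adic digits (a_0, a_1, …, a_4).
Σ a^n = 1/(1 − a) = -1/1824;  first 5 digits = (1, 0, 3, 4, 1)

v_5(a) = 2 ≥ 1, so the series converges in ℤ_5 to 1/(1 − a) = 1/(1 − 1825) = -1/1824. Expand this rational in ℤ_5: compute digits iteratively via d_i = x_i mod 5, x_{i+1} = (x_i − d_i)/5. The first 5 digits are (1, 0, 3, 4, 1).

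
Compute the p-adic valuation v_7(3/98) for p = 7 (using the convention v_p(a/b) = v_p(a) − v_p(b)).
v_7(3/98) = -2

Factor powers of 7 from the numerator and denominator of the reduced fraction: 3 = 7^0 · 3 and 98 = 7^2 · 2. Apply v_p(a/b) = v_p(a) − v_p(b): v_7(3/98) = 0 − 2 = -2.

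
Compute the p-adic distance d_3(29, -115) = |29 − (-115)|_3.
d_3(29, -115) = 1/9

Step 1 — x − y = 29 − (-115) = 144. Step 2 — v_3(144) = 2 (factor: 144 = (3^2 · 16); the sign does not affect v_p). Step 3 — |x − y|_3 = 3^{-2} = 1/9.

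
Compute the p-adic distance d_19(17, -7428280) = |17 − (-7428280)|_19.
d_19(17, -7428280) = 1/2476099

Step 1 — x − y = 17 − (-7428280) = 7428297. Step 2 — v_19(7428297) = 5 (factor: 7428297 = (19^5 · 3); the sign does not affect v_p). Step 3 — |x − y|_19 = 19^{-5} = 1/2476099.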